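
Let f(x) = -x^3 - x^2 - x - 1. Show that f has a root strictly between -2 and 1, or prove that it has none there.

f(-2) = 5 and f(1) = -4, which have opposite signs.
f is continuous everywhere (it is a polynomial), in particular on [-2, 1].
By the Intermediate Value Theorem f must vanish at some point of (-2, 1).

Such a root exists.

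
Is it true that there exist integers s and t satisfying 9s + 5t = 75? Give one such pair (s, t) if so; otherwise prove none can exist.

Since gcd(9, 5) = 1, every integer is an integer combination of 9 and 5.
Run the Euclidean algorithm on 9 and 5: 9 = 1·5 + 4, 5 = 1·4 + 1, 4 = 4·1 + 0.
Back-substituting, 1 = 5 − 1·4 = 5 − (9 − 1·5) = −9 + 2·5; that is, 9·(-1) + 5·2 = 1.
Times 75: 9·(-75) + 5·150 = 75, so (-75, 150) solves it.
The general solution is s = -75 + 5k, t = 150 − 9k; taking k = 15 gives the smaller pair s = 0, t = 15.
Indeed 9·0 + 5·15 = 0 + 75 = 75.

s = 0, t = 15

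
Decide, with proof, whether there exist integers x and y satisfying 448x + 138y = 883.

No such integers exist.

gcd(448, 138) = 2, so every integer of the form 448x + 138y is a multiple of 2.
But 883 = 2·441 + 1, so 2 ∤ 883.
So the equation is unsolvable over ℤ.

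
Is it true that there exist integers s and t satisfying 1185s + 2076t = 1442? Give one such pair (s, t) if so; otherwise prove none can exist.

No, no such integers exist.

Any value of 1185s + 2076t is a multiple of gcd(1185, 2076) = 3.
But 1442 = 3·480 + 2, so 3 ∤ 1442.
Therefore 1185s + 2076t = 1442 has no solution in integers.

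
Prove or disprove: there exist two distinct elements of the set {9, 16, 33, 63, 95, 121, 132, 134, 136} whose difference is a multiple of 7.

Both 9 and 16 leave remainder 2 on division by 7; their difference 7 = 1·7 is a multiple of 7.

The pair (9, 16) works.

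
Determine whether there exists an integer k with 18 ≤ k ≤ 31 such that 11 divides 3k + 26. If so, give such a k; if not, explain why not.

k = 28 works, since 3·28 + 26 = 110 = 10·11.

k = 28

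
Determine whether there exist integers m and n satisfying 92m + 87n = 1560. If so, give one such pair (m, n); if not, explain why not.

92 and 87 are coprime, so 92m + 87n ranges over all of ℤ.
Euclidean algorithm: 92 = 1·87 + 5, 87 = 17·5 + 2, 5 = 2·2 + 1, 2 = 2·1 + 0.
Back-substituting, 1 = 5 − 2·2 = 5 − 2·(87 − 17·5) = −2·87 + 35·5 = −2·87 + 35·(92 − 1·87) = 35·92 − 37·87; that is, 92·35 + 87·(-37) = 1.
Multiplying through by 1560: m = 35·1560 = 54600, n = (-37)·1560 = -57720 is a solution.
The general solution is m = 54600 + 87k, n = -57720 − 92k; taking k = -627 gives the smaller pair m = 51, n = -36.
Indeed 92·51 + 87·(-36) = 4692 − 3132 = 1560.

m = 51, n = -36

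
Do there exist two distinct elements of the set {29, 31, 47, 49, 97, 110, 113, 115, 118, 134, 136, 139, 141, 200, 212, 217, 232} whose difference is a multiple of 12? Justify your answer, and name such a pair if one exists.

Yes: 29 and 113.

29 mod 12 = 5 and 113 mod 12 = 5, so 113 − 29 = 84 = 7·12.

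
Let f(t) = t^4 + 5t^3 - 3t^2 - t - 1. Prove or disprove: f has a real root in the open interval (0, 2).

f(0) = -1 and f(2) = 41, which have opposite signs.
Since f is a polynomial it is continuous on [0, 2].
By the Intermediate Value Theorem f must vanish at some point of (0, 2).

Such a root exists.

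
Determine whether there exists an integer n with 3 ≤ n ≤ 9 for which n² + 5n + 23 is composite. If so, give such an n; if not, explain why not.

No such integer n in that range exists.

The values for n = 3, 4, …, 9 are 47, 59, 73, 89, 107, 127, 149, and each of these is prime.
So no value in the range makes the expression composite.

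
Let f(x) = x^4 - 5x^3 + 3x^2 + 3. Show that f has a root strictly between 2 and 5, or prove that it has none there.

Such a root exists.

f(2) = -9 and f(5) = 78, which have opposite signs.
Since f is a polynomial it is continuous on [2, 5].
By the Intermediate Value Theorem, f takes the value 0 somewhere in the open interval.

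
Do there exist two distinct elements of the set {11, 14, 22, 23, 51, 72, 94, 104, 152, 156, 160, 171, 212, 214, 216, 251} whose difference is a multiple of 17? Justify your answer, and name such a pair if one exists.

Two integers differ by a multiple of 17 exactly when they have the same residue mod 17. The residues are 11↦11, 14↦14, 22↦5, 23↦6, 51↦0, 72↦4, 94↦9, 104↦2, 152↦16, 156↦3, 160↦7, 171↦1, 212↦8, 214↦10, 216↦12, 251↦13.
All 16 residues are distinct, so no two elements differ by a multiple of 17.

No, no such pair exists.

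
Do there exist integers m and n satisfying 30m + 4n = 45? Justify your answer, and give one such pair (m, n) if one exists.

No, no such integers exist.

gcd(30, 4) = 2, so every integer of the form 30m + 4n is a multiple of 2.
But 45 is not a multiple of 2 (it leaves remainder 1).
Hence no integers m, n satisfy the equation.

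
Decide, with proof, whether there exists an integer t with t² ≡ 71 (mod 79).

There is no such integer.

79 is prime, so by Euler's criterion 71 is a square mod 79 iff 71^((79−1)/2) = 71^39 ≡ 1 (mod 79).
Squaring successively (mod 79): 71^2 = 5041 ≡ 64; 71^4 ≡ 64² = 4096 ≡ 67; 71^8 ≡ 67² = 4489 ≡ 65; 71^16 ≡ 65² = 4225 ≡ 38; 71^32 ≡ 38² = 1444 ≡ 22.
Since 39 = 32 + 4 + 2 + 1, 71^39 ≡ 22 · 67 · 64 · 71; multiplying out mod 79: 22·67 = 1474 ≡ 52, then 52·64 = 3328 ≡ 10, then 10·71 = 710 ≡ 78. Thus 71^39 ≡ 78 ≡ −1 (mod 79).
By Euler's criterion 71 is a quadratic non-residue mod 79: no t satisfies t² ≡ 71 (mod 79).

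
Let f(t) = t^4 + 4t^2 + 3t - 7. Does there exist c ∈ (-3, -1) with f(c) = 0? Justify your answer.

f(-3) = 101 and f(-1) = -5, which have opposite signs.
As a polynomial, f is continuous on every closed interval.
So by the Intermediate Value Theorem there is a c strictly between -3 and -1 with f(c) = 0.

Yes, such a c exists.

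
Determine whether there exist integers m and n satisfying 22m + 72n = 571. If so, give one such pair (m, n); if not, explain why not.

Any value of 22m + 72n is a multiple of gcd(22, 72) = 2.
But 571 is not a multiple of 2 (it leaves remainder 1).
So the equation is unsolvable over ℤ.

No, no such integers exist.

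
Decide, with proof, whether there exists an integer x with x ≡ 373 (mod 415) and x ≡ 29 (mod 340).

There is no such integer.

Both moduli are multiples of 5 = gcd(415, 340), so any solution would satisfy x ≡ 373 and x ≡ 29 modulo 5 simultaneously.
However 373 ≡ 3 and 29 ≡ 4 (mod 5), and 3 ≠ 4.
Hence the system has no solution.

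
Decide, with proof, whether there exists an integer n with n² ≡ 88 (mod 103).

Apply Euler's criterion with the prime 103: 88 is a quadratic residue iff 88^51 ≡ 1 (mod 103), and a non-residue iff it is ≡ −1.
Squaring successively (mod 103): 88^2 = 7744 ≡ 19; 88^4 ≡ 19² = 361 ≡ 52; 88^8 ≡ 52² = 2704 ≡ 26; 88^16 ≡ 26² = 676 ≡ 58; 88^32 ≡ 58² = 3364 ≡ 68.
Since 51 = 32 + 16 + 2 + 1, 88^51 ≡ 68 · 58 · 19 · 88; multiplying out mod 103: 68·58 = 3944 ≡ 30, then 30·19 = 570 ≡ 55, then 55·88 = 4840 ≡ 102. Thus 88^51 ≡ 102 ≡ −1 (mod 103).
The value −1 means 88 is a non-residue modulo 103, so n² ≡ 88 (mod 103) is impossible.

No, no such integer exists.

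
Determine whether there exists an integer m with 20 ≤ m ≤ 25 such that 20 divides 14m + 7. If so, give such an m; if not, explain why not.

There is no such integer m in that range.

For m = 20, 21, …, 25 the values of 14m + 7 modulo 20 are 7, 1, 15, 9, 3, 17 respectively.
Since 0 is absent from this list, 20 ∤ 14m + 7 for every m with 20 ≤ m ≤ 25.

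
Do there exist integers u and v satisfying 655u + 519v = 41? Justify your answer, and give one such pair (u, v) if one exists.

655 and 519 are coprime, so 655u + 519v ranges over all of ℤ.
Dividing repeatedly: 655 = 1·519 + 136, 519 = 3·136 + 111, 136 = 1·111 + 25, 111 = 4·25 + 11, 25 = 2·11 + 3, 11 = 3·3 + 2, 3 = 1·2 + 1, 2 = 2·1 + 0.
Unwinding: 1 = 3 − 1·2 = 3 − (11 − 3·3) = −11 + 4·3 = −11 + 4·(25 − 2·11) = 4·25 − 9·11 = 4·25 − 9·(111 − 4·25) = −9·111 + 40·25 = −9·111 + 40·(136 − 1·111) = 40·136 − 49·111 = 40·136 − 49·(519 − 3·136) = −49·519 + 187·136 = −49·519 + 187·(655 − 1·519) = 187·655 − 236·519, i.e. 655·187 + 519·(-236) = 1.
Multiplying through by 41: u = 187·41 = 7667, v = (-236)·41 = -9676 is a solution.
Subtracting 14·519 from u and adding 14·655 to v gives the tidier solution (401, -506).
Check: 655·401 + 519·(-506) = 262655 − 262614 = 41. ✓

u = 401, v = -506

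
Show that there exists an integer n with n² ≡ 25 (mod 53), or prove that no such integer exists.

n = 48

Take n = 48. Then 48² = 2304 = 43·53 + 25, so 48² ≡ 25 (mod 53).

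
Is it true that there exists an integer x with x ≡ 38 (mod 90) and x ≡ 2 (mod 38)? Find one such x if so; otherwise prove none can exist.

x = 1028

The moduli are not coprime: gcd(90, 38) = 2. Compatibility requires 2 ∣ (2 − 38) = -36, which holds, so solutions exist.
Write x = 38 + 90t. Then 90t ≡ 2 − 38 ≡ 2 (mod 38); dividing through by 2 gives 45t ≡ 1 (mod 19).
45 ≡ 7 (mod 19), so this reads 7t ≡ 1 (mod 19). To invert 7 modulo 19: 19 = 2·7 + 5, 7 = 1·5 + 2, 5 = 2·2 + 1, 2 = 2·1 + 0, and unwinding, 1 = 5 − 2·2 = 5 − 2·(7 − 1·5) = −2·7 + 3·5 = −2·7 + 3·(19 − 2·7) = 3·19 − 8·7. Thus 7⁻¹ ≡ -8 ≡ 11 (mod 19).
Multiplying by 11: t ≡ 11·1 = 11 (mod 19).
Then x = 38 + 90·11 = 1028.
Check: 1028 mod 90 = 38, 1028 mod 38 = 2. ✓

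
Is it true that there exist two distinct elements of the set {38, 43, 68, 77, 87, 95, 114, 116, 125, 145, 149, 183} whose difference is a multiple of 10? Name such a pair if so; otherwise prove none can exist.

Yes: 38 and 68.

Reduce each element mod 10: 38↦8, 43↦3, 68↦8, 77↦7, 87↦7, 95↦5, 114↦4, 116↦6, 125↦5, 145↦5, 149↦9, 183↦3. The residue 8 repeats (at 38 and 68), and 68 − 38 = 30 = 3·10.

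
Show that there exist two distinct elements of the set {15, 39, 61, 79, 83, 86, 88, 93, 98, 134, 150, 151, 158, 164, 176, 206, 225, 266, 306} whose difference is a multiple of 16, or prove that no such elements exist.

Both 15 and 79 leave remainder 15 on division by 16; their difference 64 = 4·16 is a multiple of 16.

The pair (15, 79) works.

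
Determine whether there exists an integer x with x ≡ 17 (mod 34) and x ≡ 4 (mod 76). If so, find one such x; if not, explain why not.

No such integer exists.

Reduce both congruences modulo 2, which divides 34 and 76: they say x ≡ 17 (mod 2) and x ≡ 4 (mod 2).
However 17 ≡ 1 and 4 ≡ 0 (mod 2), and 1 ≠ 0.
Hence the system has no solution.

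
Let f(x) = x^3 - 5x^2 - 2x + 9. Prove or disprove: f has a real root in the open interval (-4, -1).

Yes, f has a root in the interval.

f(-4) = -127 and f(-1) = 5, which have opposite signs.
Since f is a polynomial it is continuous on [-4, -1].
By the Intermediate Value Theorem f must vanish at some point of (-4, -1).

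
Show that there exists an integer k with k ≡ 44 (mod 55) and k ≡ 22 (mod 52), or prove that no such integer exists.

k = 594

Since 55 and 52 share no common factor, CRT says the pair of congruences has a solution (unique mod 2860).
Any solution of the first congruence is k = 44 + 55t; substituting into the second, 55t ≡ 22 − 44 ≡ 30 (mod 52).
55 ≡ 3 (mod 52), so this reads 3t ≡ 30 (mod 52). Since 3·35 = 105 = 2·52 + 1, the inverse of 3 mod 52 is 35.
Therefore t ≡ 35·30 = 1050 ≡ 10 (mod 52).
With t = 10: k = 44 + 55·10 = 594.
Check: 594 mod 55 = 44, 594 mod 52 = 22. ✓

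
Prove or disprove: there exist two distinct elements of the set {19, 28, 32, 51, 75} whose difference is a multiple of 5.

Reduce each element modulo 5: 19↦4, 28↦3, 32↦2, 51↦1, 75↦0.
No residue repeats among the 5 elements, so no pair has difference ≡ 0 (mod 5).

No, no such pair exists.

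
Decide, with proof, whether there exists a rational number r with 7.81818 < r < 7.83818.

Look for a denominator N such that an integer falls strictly between N·7.81818 and N·7.83818. N = 6 works: 6·7.81818 = 46.90908 < 47 < 47.02908 = 6·7.83818.
So r = 47/6 works: it is a ratio of integers, and dividing 6·7.81818 < 47 < 6·7.83818 through by 6 gives 7.81818 < 47/6 < 7.83818.

r = 47/6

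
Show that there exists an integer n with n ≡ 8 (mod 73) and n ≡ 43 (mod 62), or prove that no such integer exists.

n = 2709

The moduli 73 and 62 are coprime, so by the Chinese Remainder Theorem a unique solution modulo 4526 exists.
Write n = 8 + 73t and require 8 + 73t ≡ 43 (mod 62), i.e. 73t ≡ 35 (mod 62).
73 ≡ 11 (mod 62), so this reads 11t ≡ 35 (mod 62). Note 11·17 = 187 ≡ 1 (mod 62) (as 187 − 1 = 3·62), so 11⁻¹ ≡ 17.
Therefore t ≡ 17·35 = 595 ≡ 37 (mod 62).
Taking t = 37 gives n = 8 + 73·37 = 2709.
Indeed 2709 ≡ 8 (mod 73) and 2709 ≡ 43 (mod 62).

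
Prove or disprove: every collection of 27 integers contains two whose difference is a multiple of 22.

Partition the integers by their residue mod 22; there are 22 classes.
Since 27 > 22, two of the 27 integers must share a residue class by the pigeonhole principle; call them a and b.
Their difference a − b is then a multiple of 22.

Yes.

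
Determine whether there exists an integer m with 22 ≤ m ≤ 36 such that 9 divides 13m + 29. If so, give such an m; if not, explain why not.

At m = 22 we get 13·22 + 29 = 315, and 315 = 9·35.

m = 22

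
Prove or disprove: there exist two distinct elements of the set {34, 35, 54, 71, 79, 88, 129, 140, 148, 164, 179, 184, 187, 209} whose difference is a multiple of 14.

No, no such pair exists.

Residues mod 14: 34↦6, 35↦7, 54↦12, 71↦1, 79↦9, 88↦4, 129↦3, 140↦0, 148↦8, 164↦10, 179↦11, 184↦2, 187↦5, 209↦13.
No residue repeats among the 14 elements, so no pair has difference ≡ 0 (mod 14).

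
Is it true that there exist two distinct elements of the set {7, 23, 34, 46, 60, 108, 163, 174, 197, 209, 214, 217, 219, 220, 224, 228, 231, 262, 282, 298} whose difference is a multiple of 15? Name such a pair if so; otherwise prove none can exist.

The pair (7, 217) works.

Both 7 and 217 leave remainder 7 on division by 15; their difference 210 = 14·15 is a multiple of 15.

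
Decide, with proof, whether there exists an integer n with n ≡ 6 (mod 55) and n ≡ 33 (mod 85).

There is no such integer.

gcd(55, 85) = 5. If n ≡ 6 (mod 55) and n ≡ 33 (mod 85), then n ≡ 6 (mod 5) and n ≡ 33 (mod 5).
These are incompatible: 6 − 33 = -27 is not divisible by 5.
Therefore no such n exists.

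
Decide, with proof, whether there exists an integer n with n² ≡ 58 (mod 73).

There is no such integer.

73 is prime, so by Euler's criterion 58 is a square mod 73 iff 58^((73−1)/2) = 58^36 ≡ 1 (mod 73).
Repeated squaring mod 73: 58^2 = 3364 ≡ 6; 58^4 ≡ 6² = 36 ≡ 36; 58^8 ≡ 36² = 1296 ≡ 55; 58^16 ≡ 55² = 3025 ≡ 32; 58^32 ≡ 32² = 1024 ≡ 2.
Since 36 = 32 + 4, 58^36 ≡ 2 · 36; multiplying out mod 73: 2·36 = 72 ≡ 72. Thus 58^36 ≡ 72 ≡ −1 (mod 73).
The value −1 means 58 is a non-residue modulo 73, so n² ≡ 58 (mod 73) is impossible.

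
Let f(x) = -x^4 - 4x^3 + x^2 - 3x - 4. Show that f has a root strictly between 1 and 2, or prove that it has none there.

No such root exists.

f(1) = -11 and f(2) = -54, both negative, so a sign-change argument is unavailable; we show f keeps this sign on the whole interval.
Substitute x = 1 + u, where 0 < u < 1 on the interval. Expanding, f(1 + u) = -u^4 - 8u^3 - 17u^2 - 17u - 11.
All 5 nonzero coefficients of this polynomial in u are negative; hence for u > 0 the value is a sum of negative terms (the constant -11 among them).
Therefore f(x) < 0 throughout (1, 2), and f has no zero there.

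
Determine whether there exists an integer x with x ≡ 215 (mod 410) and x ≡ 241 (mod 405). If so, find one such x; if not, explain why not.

Both moduli are multiples of 5 = gcd(410, 405), so any solution would satisfy x ≡ 215 and x ≡ 241 modulo 5 simultaneously.
These are incompatible: 215 − 241 = -26 is not divisible by 5.
Therefore no such x exists.

There is no such integer.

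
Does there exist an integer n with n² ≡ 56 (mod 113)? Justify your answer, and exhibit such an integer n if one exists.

n = 100 works: 100² = 10000, and 10000 − 56 = 9944 = 88·113.

n = 100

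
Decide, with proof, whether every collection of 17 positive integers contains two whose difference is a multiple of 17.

No, the set {65, 66, 67, 68, 69, 70, 71, 72, 73, 74, 75, 76, 77, 78, 79, 80, 81} is a counterexample.

Take the 17 consecutive integers 65, 66, …, 81: their residues mod 17 are all distinct because 17 ≤ 17.
No two share a residue, so no pair has difference divisible by 17; the claim fails for this set.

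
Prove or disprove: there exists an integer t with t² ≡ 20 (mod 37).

No, no such integer exists.

37 is prime, so by Euler's criterion 20 is a square mod 37 iff 20^((37−1)/2) = 20^18 ≡ 1 (mod 37).
Repeated squaring mod 37: 20^2 = 400 ≡ 30; 20^4 ≡ 30² = 900 ≡ 12; 20^8 ≡ 12² = 144 ≡ 33; 20^16 ≡ 33² = 1089 ≡ 16.
Since 18 = 16 + 2, 20^18 ≡ 16 · 30; multiplying out mod 37: 16·30 = 480 ≡ 36. Thus 20^18 ≡ 36 ≡ −1 (mod 37).
The value −1 means 20 is a non-residue modulo 37, so t² ≡ 20 (mod 37) is impossible.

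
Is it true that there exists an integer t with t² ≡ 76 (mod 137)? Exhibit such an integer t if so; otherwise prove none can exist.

t = 58 works: 58² = 3364, and 3364 − 76 = 3288 = 24·137.

t = 58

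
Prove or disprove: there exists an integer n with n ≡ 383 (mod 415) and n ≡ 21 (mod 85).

Reduce both congruences modulo 5, which divides 415 and 85: they say n ≡ 383 (mod 5) and n ≡ 21 (mod 5).
However 383 ≡ 3 and 21 ≡ 1 (mod 5), and 3 ≠ 1.
Therefore no such n exists.

There is no such integer.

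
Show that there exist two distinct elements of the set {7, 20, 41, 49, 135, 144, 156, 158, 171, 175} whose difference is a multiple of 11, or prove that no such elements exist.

Residues mod 11: 7↦7, 20↦9, 41↦8, 49↦5, 135↦3, 144↦1, 156↦2, 158↦4, 171↦6, 175↦10.
No residue repeats among the 10 elements, so no pair has difference ≡ 0 (mod 11).

There is no such pair.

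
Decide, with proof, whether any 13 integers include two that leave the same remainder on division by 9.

Partition the integers by their residue mod 9; there are 9 classes.
Placing 13 integers into 9 classes, some class receives at least two — say a and b.
That is, a and b leave the same remainder on division by 9, as claimed.

True.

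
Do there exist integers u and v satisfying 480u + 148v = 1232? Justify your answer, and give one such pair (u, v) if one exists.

gcd(480, 148) = 4, and 4 divides 1232, so integer solutions exist.
Dividing through by 4 reduces the equation to 120u + 37v = 308.
Euclidean algorithm: 120 = 3·37 + 9, 37 = 4·9 + 1, 9 = 9·1 + 0.
Back-substituting, 1 = 37 − 4·9 = 37 − 4·(120 − 3·37) = −4·120 + 13·37; that is, 120·(-4) + 37·13 = 1.
Scaling by 308 gives the particular solution (u, v) = (-1232, 4004).
The general solution is u = -1232 + 37k, v = 4004 − 120k; taking k = 34 gives the smaller pair u = 26, v = -76.
Check: 480·26 + 148·(-76) = 12480 − 11248 = 1232. ✓

u = 26, v = -76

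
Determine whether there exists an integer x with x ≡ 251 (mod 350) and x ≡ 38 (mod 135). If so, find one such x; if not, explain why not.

No, no such integer exists.

Both moduli are multiples of 5 = gcd(350, 135), so any solution would satisfy x ≡ 251 and x ≡ 38 modulo 5 simultaneously.
But 251 mod 5 = 1 while 38 mod 5 = 3, a contradiction.
Hence the system has no solution.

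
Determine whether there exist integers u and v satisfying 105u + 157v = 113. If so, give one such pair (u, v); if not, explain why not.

Since gcd(105, 157) = 1, every integer is an integer combination of 105 and 157.
Run the Euclidean algorithm on 157 and 105: 157 = 1·105 + 52, 105 = 2·52 + 1, 52 = 52·1 + 0.
Unwinding: 1 = 105 − 2·52 = 105 − 2·(157 − 1·105) = −2·157 + 3·105, i.e. 105·3 + 157·(-2) = 1.
Multiplying through by 113: u = 3·113 = 339, v = (-2)·113 = -226 is a solution.
Shifting by a multiple of (157, −105) keeps it a solution: u = 339 − 2·157 = 25, v = -226 + 2·105 = -16.
Indeed 105·25 + 157·(-16) = 2625 − 2512 = 113.

u = 25, v = -16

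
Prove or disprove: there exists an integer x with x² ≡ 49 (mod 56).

x = 21

x = 21 works: 21² = 441, and 441 − 49 = 392 = 7·56.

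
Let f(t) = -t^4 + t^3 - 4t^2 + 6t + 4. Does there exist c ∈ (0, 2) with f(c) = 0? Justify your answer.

Such a root exists.

f(0) = 4 and f(2) = -8, which have opposite signs.
As a polynomial, f is continuous on every closed interval.
The Intermediate Value Theorem then guarantees some c ∈ (0, 2) with f(c) = 0.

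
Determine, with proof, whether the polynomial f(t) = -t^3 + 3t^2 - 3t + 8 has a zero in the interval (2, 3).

f(2) = 6 and f(3) = -1, which have opposite signs.
As a polynomial, f is continuous on every closed interval.
By the Intermediate Value Theorem f must vanish at some point of (2, 3).

Such a root exists.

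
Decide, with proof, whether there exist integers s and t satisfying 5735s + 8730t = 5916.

Any value of 5735s + 8730t is a multiple of gcd(5735, 8730) = 5.
However 5916 leaves remainder 1 on division by 5.
Hence no integers s, t satisfy the equation.

There are no such integers.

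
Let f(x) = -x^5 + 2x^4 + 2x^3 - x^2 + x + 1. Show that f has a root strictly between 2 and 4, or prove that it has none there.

f(2) = 15 and f(4) = -395, which have opposite signs.
As a polynomial, f is continuous on every closed interval.
By the Intermediate Value Theorem f must vanish at some point of (2, 4).

Yes, f has a root in the interval.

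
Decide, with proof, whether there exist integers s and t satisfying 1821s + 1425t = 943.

No, no such integers exist.

Any value of 1821s + 1425t is a multiple of gcd(1821, 1425) = 3.
However 943 leaves remainder 1 on division by 3.
Therefore 1821s + 1425t = 943 has no solution in integers.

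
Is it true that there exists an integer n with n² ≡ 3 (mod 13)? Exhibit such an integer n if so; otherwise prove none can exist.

n = 4

n = 4 works: 4² = 16, and 16 − 3 = 13 = 1·13.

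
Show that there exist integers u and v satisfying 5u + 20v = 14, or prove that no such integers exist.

There are no such integers.

Any value of 5u + 20v is a multiple of gcd(5, 20) = 5.
However 14 leaves remainder 4 on division by 5.
Therefore 5u + 20v = 14 has no solution in integers.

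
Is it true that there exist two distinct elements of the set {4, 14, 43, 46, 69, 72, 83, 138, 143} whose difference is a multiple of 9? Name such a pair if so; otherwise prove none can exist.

No, no such pair exists.

Reduce each element modulo 9: 4↦4, 14↦5, 43↦7, 46↦1, 69↦6, 72↦0, 83↦2, 138↦3, 143↦8.
No residue repeats among the 9 elements, so no pair has difference ≡ 0 (mod 9).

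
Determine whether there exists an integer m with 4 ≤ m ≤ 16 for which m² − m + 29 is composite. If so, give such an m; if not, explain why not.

m = 10

At m = 10: 10² − 10 + 29 = 119 = 7·17, which is composite.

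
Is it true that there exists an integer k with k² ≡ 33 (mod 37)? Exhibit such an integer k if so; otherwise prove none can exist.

k = 25 works: 25² = 625, and 625 − 33 = 592 = 16·37.

k = 25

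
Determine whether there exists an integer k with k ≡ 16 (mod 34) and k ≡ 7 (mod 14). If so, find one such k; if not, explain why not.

No, no such integer exists.

Reduce both congruences modulo 2, which divides 34 and 14: they say k ≡ 16 (mod 2) and k ≡ 7 (mod 2).
But 16 mod 2 = 0 while 7 mod 2 = 1, a contradiction.
Hence the system has no solution.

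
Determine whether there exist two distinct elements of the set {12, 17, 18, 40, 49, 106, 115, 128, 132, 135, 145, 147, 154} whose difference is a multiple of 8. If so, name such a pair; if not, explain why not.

Reduce each element mod 8: 12↦4, 17↦1, 18↦2, 40↦0, 49↦1, 106↦2, 115↦3, 128↦0, 132↦4, 135↦7, 145↦1, 147↦3, 154↦2. The residue 4 repeats (at 12 and 132), and 132 − 12 = 120 = 15·8.

Yes: 12 and 132.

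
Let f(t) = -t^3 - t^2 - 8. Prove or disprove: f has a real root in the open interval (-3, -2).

f(-3) = 10 and f(-2) = -4, which have opposite signs.
Since f is a polynomial it is continuous on [-3, -2].
By the Intermediate Value Theorem f must vanish at some point of (-3, -2).

Such a root exists.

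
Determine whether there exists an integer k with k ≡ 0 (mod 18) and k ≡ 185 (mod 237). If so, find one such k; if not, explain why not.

gcd(18, 237) = 3. If k ≡ 0 (mod 18) and k ≡ 185 (mod 237), then k ≡ 0 (mod 3) and k ≡ 185 (mod 3).
But 0 mod 3 = 0 while 185 mod 3 = 2, a contradiction.
So no integer satisfies both congruences.

No such integer exists.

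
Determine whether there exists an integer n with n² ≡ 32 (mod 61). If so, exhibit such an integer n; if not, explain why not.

61 is prime, so by Euler's criterion 32 is a square mod 61 iff 32^((61−1)/2) = 32^30 ≡ 1 (mod 61).
Squaring successively (mod 61): 32^2 = 1024 ≡ 48; 32^4 ≡ 48² = 2304 ≡ 47; 32^8 ≡ 47² = 2209 ≡ 13; 32^16 ≡ 13² = 169 ≡ 47.
Since 30 = 16 + 8 + 4 + 2, 32^30 ≡ 47 · 13 · 47 · 48; multiplying out mod 61: 47·13 = 611 ≡ 1, then 1·47 = 47 ≡ 47, then 47·48 = 2256 ≡ 60. Thus 32^30 ≡ 60 ≡ −1 (mod 61).
The value −1 means 32 is a non-residue modulo 61, so n² ≡ 32 (mod 61) is impossible.

No, no such integer exists.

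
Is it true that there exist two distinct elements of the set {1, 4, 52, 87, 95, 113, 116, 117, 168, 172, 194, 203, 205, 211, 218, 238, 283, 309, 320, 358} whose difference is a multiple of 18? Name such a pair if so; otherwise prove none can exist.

The pair (4, 238) works.

Both 4 and 238 leave remainder 4 on division by 18; their difference 234 = 13·18 is a multiple of 18.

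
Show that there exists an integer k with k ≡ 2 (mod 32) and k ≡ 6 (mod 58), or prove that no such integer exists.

The moduli are not coprime: gcd(32, 58) = 2. Compatibility requires 2 ∣ (6 − 2) = 4, which holds, so solutions exist.
Write k = 2 + 32t. Then 32t ≡ 6 − 2 ≡ 4 (mod 58); dividing through by 2 gives 16t ≡ 2 (mod 29).
To invert 16 modulo 29: 29 = 1·16 + 13, 16 = 1·13 + 3, 13 = 4·3 + 1, 3 = 3·1 + 0, and unwinding, 1 = 13 − 4·3 = 13 − 4·(16 − 1·13) = −4·16 + 5·13 = −4·16 + 5·(29 − 1·16) = 5·29 − 9·16. Thus 16⁻¹ ≡ -9 ≡ 20 (mod 29).
Multiplying by 20: t ≡ 20·2 = 40 ≡ 11 (mod 29).
Then k = 2 + 32·11 = 354.
Check: 354 mod 32 = 2, 354 mod 58 = 6. ✓

k = 354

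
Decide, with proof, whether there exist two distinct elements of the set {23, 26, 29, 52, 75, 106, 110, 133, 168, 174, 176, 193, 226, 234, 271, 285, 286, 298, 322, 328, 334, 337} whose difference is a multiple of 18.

Reduce each element mod 18: 23↦5, 26↦8, 29↦11, 52↦16, 75↦3, 106↦16, 110↦2, 133↦7, 168↦6, 174↦12, 176↦14, 193↦13, 226↦10, 234↦0, 271↦1, 285↦15, 286↦16, 298↦10, 322↦16, 328↦4, 334↦10, 337↦13. The residue 16 repeats (at 52 and 106), and 106 − 52 = 54 = 3·18.

The pair (52, 106) works.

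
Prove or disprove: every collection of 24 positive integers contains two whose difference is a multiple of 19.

There are exactly 19 possible remainders on division by 19.
Placing 24 integers into 19 classes, some class receives at least two — say a and b.
Then a ≡ b (mod 19), i.e. 19 ∣ (a − b).

Yes.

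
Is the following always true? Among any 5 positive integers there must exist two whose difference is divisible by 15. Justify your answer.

Take the 5 consecutive integers 41, 42, …, 45: their residues mod 15 are all distinct because 5 ≤ 15.
No two share a residue, so no pair has difference divisible by 15; the claim fails for this set.

No; for instance {41, 42, 43, 44, 45} is a counterexample.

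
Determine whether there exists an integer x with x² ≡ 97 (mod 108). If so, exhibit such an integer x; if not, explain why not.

x = 31 works: 31² = 961, and 961 − 97 = 864 = 8·108.

x = 31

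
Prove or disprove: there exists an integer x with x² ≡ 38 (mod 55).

There is no such integer.

Reduce modulo 5, which divides 55: we would need x² ≡ 3 (mod 5).
Squares mod 5 repeat after x = 2 (as (−x)² = x²); for x = 0..2 they are 0, 1, 4.
So the quadratic residues mod 5 are {0, 1, 4}, and 3 is not among them.
Therefore x² ≡ 38 (mod 55) has no solution.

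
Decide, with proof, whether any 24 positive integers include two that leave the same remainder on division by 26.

Try 24 consecutive integers, 48, 49, …, 71. Their remainders mod 26 are 22, 23, 24, 25, 0, 1, 2, 3, 4, 5, 6, 7, 8, 9, 10, 11, 12, 13, 14, 15, 16, 17, 18, 19 — pairwise different, as any 24 ≤ 26 consecutive integers have distinct residues.
So no two of them leave the same remainder on division by 26; the claim fails for this set.

No, the set {48, 49, 50, 51, 52, 53, 54, 55, 56, 57, 58, 59, 60, 61, 62, 63, 64, 65, 66, 67, 68, 69, 70, 71} is a counterexample.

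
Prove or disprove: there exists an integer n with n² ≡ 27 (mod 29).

No, no such integer exists.

29 is prime, so by Euler's criterion 27 is a square mod 29 iff 27^((29−1)/2) = 27^14 ≡ 1 (mod 29).
Repeated squaring mod 29: 27^2 = 729 ≡ 4; 27^4 ≡ 4² = 16 ≡ 16; 27^8 ≡ 16² = 256 ≡ 24.
Since 14 = 8 + 4 + 2, 27^14 ≡ 24 · 16 · 4; multiplying out mod 29: 24·16 = 384 ≡ 7, then 7·4 = 28 ≡ 28. Thus 27^14 ≡ 28 ≡ −1 (mod 29).
The value −1 means 27 is a non-residue modulo 29, so n² ≡ 27 (mod 29) is impossible.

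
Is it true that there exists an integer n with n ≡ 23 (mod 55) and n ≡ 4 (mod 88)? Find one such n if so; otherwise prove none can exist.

gcd(55, 88) = 11. If n ≡ 23 (mod 55) and n ≡ 4 (mod 88), then n ≡ 23 (mod 11) and n ≡ 4 (mod 11).
But 23 mod 11 = 1 while 4 mod 11 = 4, a contradiction.
Therefore no such n exists.

No, no such integer exists.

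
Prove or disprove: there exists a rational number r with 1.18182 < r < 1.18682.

r = 32/27

Multiplying by 27: 27·1.18182 = 31.90914 and 27·1.18682 = 32.04414, so the integer 32 lies strictly between them.
So r = 32/27 works: it is a ratio of integers, and dividing 27·1.18182 < 32 < 27·1.18682 through by 27 gives 1.18182 < 32/27 < 1.18682.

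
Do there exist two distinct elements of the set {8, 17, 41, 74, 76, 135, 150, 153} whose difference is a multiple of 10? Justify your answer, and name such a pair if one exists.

No, no such pair exists.

Reduce each element modulo 10: 8↦8, 17↦7, 41↦1, 74↦4, 76↦6, 135↦5, 150↦0, 153↦3.
These 8 residues are pairwise different, hence no difference of two elements is divisible by 10.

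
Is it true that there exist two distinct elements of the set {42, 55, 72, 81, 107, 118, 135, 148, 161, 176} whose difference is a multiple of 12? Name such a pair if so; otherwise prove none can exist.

Reduce each element modulo 12: 42↦6, 55↦7, 72↦0, 81↦9, 107↦11, 118↦10, 135↦3, 148↦4, 161↦5, 176↦8.
All 10 residues are distinct, so no two elements differ by a multiple of 12.

No such pair exists.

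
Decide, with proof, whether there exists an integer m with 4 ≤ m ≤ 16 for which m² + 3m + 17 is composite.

m = 15

At m = 15: 15² + 3·15 + 17 = 287 = 7·41, which is composite.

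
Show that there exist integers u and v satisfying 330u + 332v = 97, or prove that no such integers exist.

Both 330 and 332 are divisible by gcd(330, 332) = 2, hence so is any combination 330u + 332v.
But 97 = 2·48 + 1, so 2 ∤ 97.
Therefore 330u + 332v = 97 has no solution in integers.

No such integers exist.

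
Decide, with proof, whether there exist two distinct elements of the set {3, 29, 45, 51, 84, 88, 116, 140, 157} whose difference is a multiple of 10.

Two integers differ by a multiple of 10 exactly when they have the same residue mod 10. The residues are 3↦3, 29↦9, 45↦5, 51↦1, 84↦4, 88↦8, 116↦6, 140↦0, 157↦7.
No residue repeats among the 9 elements, so no pair has difference ≡ 0 (mod 10).

No, no such pair exists.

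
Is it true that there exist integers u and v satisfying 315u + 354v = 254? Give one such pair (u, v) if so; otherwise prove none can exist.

Both 315 and 354 are divisible by gcd(315, 354) = 3, hence so is any combination 315u + 354v.
But 254 = 3·84 + 2, so 3 ∤ 254.
So the equation is unsolvable over ℤ.

No such integers exist.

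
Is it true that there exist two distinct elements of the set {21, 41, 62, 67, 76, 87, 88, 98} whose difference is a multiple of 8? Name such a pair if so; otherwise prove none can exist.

Two integers differ by a multiple of 8 exactly when they have the same residue mod 8. The residues are 21↦5, 41↦1, 62↦6, 67↦3, 76↦4, 87↦7, 88↦0, 98↦2.
These 8 residues are pairwise different, hence no difference of two elements is divisible by 8.

No such pair exists.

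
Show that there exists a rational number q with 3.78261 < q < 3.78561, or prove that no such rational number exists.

Scale by 37: the interval becomes (139.95657, 140.06757), which contains the integer 140.
So q = 140/37 works: it is a ratio of integers, and dividing 37·3.78261 < 140 < 37·3.78561 through by 37 gives 3.78261 < 140/37 < 3.78561.

q = 140/37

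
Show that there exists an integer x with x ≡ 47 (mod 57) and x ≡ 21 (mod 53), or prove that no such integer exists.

x = 1187

gcd(57, 53) = 1, so the Chinese Remainder Theorem guarantees exactly one residue class mod 3021 satisfying both.
Write x = 47 + 57t and require 47 + 57t ≡ 21 (mod 53), i.e. 57t ≡ 27 (mod 53).
57 ≡ 4 (mod 53), so this reads 4t ≡ 27 (mod 53). Since 4·40 = 160 = 3·53 + 1, the inverse of 4 mod 53 is 40.
Multiplying by 40: t ≡ 40·27 = 1080 ≡ 20 (mod 53).
With t = 20: x = 47 + 57·20 = 1187.
Indeed 1187 ≡ 47 (mod 57) and 1187 ≡ 21 (mod 53).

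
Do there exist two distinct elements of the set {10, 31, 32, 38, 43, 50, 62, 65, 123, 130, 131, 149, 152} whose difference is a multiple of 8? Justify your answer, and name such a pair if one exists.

10 mod 8 = 2 and 50 mod 8 = 2, so 50 − 10 = 40 = 5·8.

Yes: 10 and 50.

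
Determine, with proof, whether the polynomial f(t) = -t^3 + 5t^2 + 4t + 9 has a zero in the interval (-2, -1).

f(-2) = 29 and f(-1) = 11, both positive, so a sign-change argument is unavailable; we show f keeps this sign on the whole interval.
Shift to the endpoint -1: with t = -1 − u (0 < u < 1), one computes f(-1 − u) = u^3 + 8u^2 + 9u + 11.
All 4 nonzero coefficients of this polynomial in u are positive; hence for u > 0 the value is a sum of positive terms (the constant 11 among them).
So f is strictly positive on (-2, -1); no root exists in the interval.

No such root exists.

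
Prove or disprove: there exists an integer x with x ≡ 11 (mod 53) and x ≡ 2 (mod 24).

gcd(53, 24) = 1, so the Chinese Remainder Theorem guarantees exactly one residue class mod 1272 satisfying both.
Any solution of the first congruence is x = 11 + 53t; substituting into the second, 53t ≡ 2 − 11 ≡ 15 (mod 24).
53 ≡ 5 (mod 24), so this reads 5t ≡ 15 (mod 24). Invert 5 mod 24 by the Euclidean algorithm: 24 = 4·5 + 4, 5 = 1·4 + 1, 4 = 4·1 + 0; back-substituting, 1 = 5 − 1·4 = 5 − (24 − 4·5) = −24 + 5·5. Hence 5·5 ≡ 1, so 5⁻¹ ≡ 5 (mod 24).
Therefore t ≡ 5·15 = 75 ≡ 3 (mod 24).
Taking t = 3 gives x = 11 + 53·3 = 170.
Verify: 170 = 3·53 + 11 and 170 = 7·24 + 2. ✓

x = 170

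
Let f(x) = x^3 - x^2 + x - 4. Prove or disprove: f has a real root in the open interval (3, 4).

Evaluate at the endpoints: f(3) = 17, f(4) = 48 — same sign (positive).
The derivative f'(x) = 3x^2 - 2x + 1 is a quadratic with discriminant (-2)² − 4·3·1 = -8 < 0; it never vanishes, so it is always positive (sign of the leading coefficient).
So f is strictly increasing; between 3 and 4 its values lie between f(3) = 17 and f(4) = 48, all positive. Therefore f has no root in (3, 4).

No such root exists.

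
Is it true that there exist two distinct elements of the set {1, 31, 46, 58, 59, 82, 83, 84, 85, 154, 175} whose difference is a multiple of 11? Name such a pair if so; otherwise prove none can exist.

No such pair exists.

Residues mod 11: 1↦1, 31↦9, 46↦2, 58↦3, 59↦4, 82↦5, 83↦6, 84↦7, 85↦8, 154↦0, 175↦10.
No residue repeats among the 11 elements, so no pair has difference ≡ 0 (mod 11).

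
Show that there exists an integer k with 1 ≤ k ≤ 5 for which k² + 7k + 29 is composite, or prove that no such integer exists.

No, no such integer k in that range exists.

The values for k = 1, 2, …, 5 are 37, 47, 59, 73, 89, and each of these is prime.
So no value in the range makes the expression composite.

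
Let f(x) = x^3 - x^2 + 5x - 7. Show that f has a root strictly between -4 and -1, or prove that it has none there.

f has no root in that interval.

f(-4) = -107 and f(-1) = -14, both negative.
The derivative f'(x) = 3x^2 - 2x + 5 is a quadratic with discriminant (-2)² − 4·3·5 = -56 < 0; it never vanishes, so it is always positive (sign of the leading coefficient).
Hence f is strictly increasing on ℝ, and in particular on [-4, -1]. A strictly monotone function with same-sign endpoint values stays negative on the whole interval, so f has no zero in (-4, -1).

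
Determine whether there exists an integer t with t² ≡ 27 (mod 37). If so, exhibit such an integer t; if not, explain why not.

t = 8

Take t = 8. Then 8² = 64 = 1·37 + 27, so 8² ≡ 27 (mod 37).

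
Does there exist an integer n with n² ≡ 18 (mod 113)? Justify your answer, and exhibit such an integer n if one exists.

n = 40 works: 40² = 1600, and 1600 − 18 = 1582 = 14·113.

n = 40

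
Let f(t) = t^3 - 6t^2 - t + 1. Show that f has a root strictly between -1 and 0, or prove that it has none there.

Yes, f has a root in the interval.

f(-1) = -5 and f(0) = 1, which have opposite signs.
Since f is a polynomial it is continuous on [-1, 0].
By the Intermediate Value Theorem, f takes the value 0 somewhere in the open interval.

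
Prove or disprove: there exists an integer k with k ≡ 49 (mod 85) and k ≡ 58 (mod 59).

k = 4129

Since 85 and 59 share no common factor, CRT says the pair of congruences has a solution (unique mod 5015).
Write k = 49 + 85t and require 49 + 85t ≡ 58 (mod 59), i.e. 85t ≡ 9 (mod 59).
85 ≡ 26 (mod 59), so this reads 26t ≡ 9 (mod 59). Note 26·25 = 650 ≡ 1 (mod 59) (as 650 − 1 = 11·59), so 26⁻¹ ≡ 25.
Multiplying by 25: t ≡ 25·9 = 225 ≡ 48 (mod 59).
With t = 48: k = 49 + 85·48 = 4129.
Verify: 4129 = 48·85 + 49 and 4129 = 69·59 + 58. ✓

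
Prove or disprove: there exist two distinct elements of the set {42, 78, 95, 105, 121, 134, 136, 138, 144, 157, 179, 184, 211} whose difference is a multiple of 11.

The pair (78, 144) works.

Reduce each element mod 11: 42↦9, 78↦1, 95↦7, 105↦6, 121↦0, 134↦2, 136↦4, 138↦6, 144↦1, 157↦3, 179↦3, 184↦8, 211↦2. The residue 1 repeats (at 78 and 144), and 144 − 78 = 66 = 6·11.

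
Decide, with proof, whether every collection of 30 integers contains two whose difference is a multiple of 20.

Yes.

Each integer lies in one of the 20 residue classes modulo 20.
Placing 30 integers into 20 classes, some class receives at least two — say a and b.
Their difference a − b is then a multiple of 20.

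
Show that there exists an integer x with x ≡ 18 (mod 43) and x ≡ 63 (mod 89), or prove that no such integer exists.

The moduli 43 and 89 are coprime, so by the Chinese Remainder Theorem a unique solution modulo 3827 exists.
Any solution of the first congruence is x = 18 + 43t; substituting into the second, 43t ≡ 63 − 18 ≡ 45 (mod 89).
Note 43·29 = 1247 ≡ 1 (mod 89) (as 1247 − 1 = 14·89), so 43⁻¹ ≡ 29.
Multiplying by 29: t ≡ 29·45 = 1305 ≡ 59 (mod 89).
With t = 59: x = 18 + 43·59 = 2555.
Check: 2555 mod 43 = 18, 2555 mod 89 = 63. ✓

x = 2555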